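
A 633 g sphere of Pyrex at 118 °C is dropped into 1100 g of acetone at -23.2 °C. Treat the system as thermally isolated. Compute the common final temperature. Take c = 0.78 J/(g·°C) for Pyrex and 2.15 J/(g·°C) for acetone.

With ΣQ=0 the equilibrium temperature is the m·c-weighted mean:
T_f = (493.74×118 + 2365×(-23.2)) / (493.74 + 2365)
    = 3393.3 / 2858.7 ≈ 1.19 °C

T_f ≈ 1.2 °C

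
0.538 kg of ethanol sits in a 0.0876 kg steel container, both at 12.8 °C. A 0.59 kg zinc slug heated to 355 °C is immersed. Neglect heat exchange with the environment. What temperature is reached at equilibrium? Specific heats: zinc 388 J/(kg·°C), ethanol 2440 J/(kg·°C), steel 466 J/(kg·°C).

T_f ≈ 62.3 °C

Energy conservation, ΣQ = 0:
0.59×388×(T − 355) + 0.538×2440×(T − 12.8) + 0.0876×466×(T − 12.8) = 0
(228.92 + 1312.7 + 40.82) T = 228.92×355 + 1312.7×12.8 + 40.82×12.8
T ≈ 62.30 °C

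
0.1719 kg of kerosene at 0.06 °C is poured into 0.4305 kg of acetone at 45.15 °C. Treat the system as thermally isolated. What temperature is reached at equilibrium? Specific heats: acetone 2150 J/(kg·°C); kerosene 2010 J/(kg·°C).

T_f ≈ 32.9 °C

Set heat shed by the hot body equal to heat absorbed by the cold body:
0.4305×2150×(45.15 − T) = 0.1719×2010×(T − 0.06)
925.57(45.15 − T) = 345.52(T − 0.06)
1271.1 T = 41810  ⇒  T ≈ 32.89 °C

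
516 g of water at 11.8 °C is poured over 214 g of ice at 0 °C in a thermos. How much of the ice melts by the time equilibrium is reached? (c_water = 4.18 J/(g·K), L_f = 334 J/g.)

Cooling the water to 0 °C releases 516×4.18×11.8 = 25451 J.
Melting all 214 g of ice would need 214×334 = 71476 J.
25451 J < 71476 J, so only part of the ice melts and the system sits at 0 °C.
m_melt = 25451 / L_f = 76.2 g.

m_melted ≈ 76.2 g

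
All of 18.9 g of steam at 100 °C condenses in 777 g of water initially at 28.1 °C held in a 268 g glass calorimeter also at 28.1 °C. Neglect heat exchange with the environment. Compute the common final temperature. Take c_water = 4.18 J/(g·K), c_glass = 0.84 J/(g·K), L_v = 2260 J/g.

T_f ≈ 41.7 °C

Conservation of energy gives ΣQ = 0:
latent heat released on condensation: 18.9·2260 = 42714
  condensate cools 100→T: 18.9·4.18·(T − 100) = 79(T − 100)
  water warms: 777·4.18·(T − 28.1) = 3247.9(T − 28.1)
  cup: 225.12(T − 28.1)
3552 T = 42714 + 7900.2 + 97591 = 148205
T ≈ 41.72 °C — below 100 °C, confirming all the steam condensed.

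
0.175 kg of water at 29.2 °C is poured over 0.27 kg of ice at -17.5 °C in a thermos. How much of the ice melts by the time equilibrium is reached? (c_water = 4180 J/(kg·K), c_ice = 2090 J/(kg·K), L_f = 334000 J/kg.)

m_melted ≈ 0.0344 kg

Heat available from the water dropping to 0 °C: 0.175×4180×29.2 = 21360 J.
Warming the ice to 0 °C takes 0.27×2090×17.5 = 9875.3 J, leaving 11485 J for melting.
Melting all 0.27 kg of ice would need 0.27×334000 = 90180 J.
11485 J < 90180 J, so only part of the ice melts and the system sits at 0 °C.
m_melted×334000 = 11485  ⇒  m_melted ≈ 0.03438 kg.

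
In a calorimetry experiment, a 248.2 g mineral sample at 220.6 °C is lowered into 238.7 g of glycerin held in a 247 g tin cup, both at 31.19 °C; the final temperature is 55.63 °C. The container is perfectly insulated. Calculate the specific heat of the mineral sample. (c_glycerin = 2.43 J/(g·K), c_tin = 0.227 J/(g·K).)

c ≈ 0.38 J/(g·K)

Let T be the final temperature. ΣQ_i = 0:
248.2×c×(55.63 − 220.6) + 238.7×2.43×(55.63 − 31.19) + 247×0.227×(55.63 − 31.19) = 0
-40946 c = -15547
c = -15547/-40946 ≈ 0.3797 J/(g·K)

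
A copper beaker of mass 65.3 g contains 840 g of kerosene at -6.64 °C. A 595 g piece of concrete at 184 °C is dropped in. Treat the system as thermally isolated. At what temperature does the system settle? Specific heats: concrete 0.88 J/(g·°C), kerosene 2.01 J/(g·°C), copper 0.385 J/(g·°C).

T_f ≈ 38.0 °C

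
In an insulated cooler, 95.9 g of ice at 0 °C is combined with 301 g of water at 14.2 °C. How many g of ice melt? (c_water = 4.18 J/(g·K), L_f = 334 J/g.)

m_melted ≈ 53.5 g

Cooling the water to 0 °C releases 301·4.18·14.2 = 17866 J.
Melting all 95.9 g of ice would need 95.9·334 = 32031 J.
17866 J < 32031 J, so only part of the ice melts and the system sits at 0 °C.
m_melt = 17866 / L_f = 53.49 g.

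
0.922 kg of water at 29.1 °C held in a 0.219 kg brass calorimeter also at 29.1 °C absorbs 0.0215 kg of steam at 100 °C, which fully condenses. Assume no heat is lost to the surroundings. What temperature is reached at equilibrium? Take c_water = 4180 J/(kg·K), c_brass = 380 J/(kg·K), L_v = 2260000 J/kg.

T_f ≈ 42.7 °C

Energy balance with sensible and latent terms:
condense steam: −0.0215×2260000 = −48590
  condensed water 100 °C→T: 89.87(T − 100)
  original water: 3854(T − 29.1)
  cup: 83.22(T − 29.1)
4027 T = 48590 + 8987 + 114572 = 172149
T ≈ 42.75 °C, under the boiling point, so the assumption holds.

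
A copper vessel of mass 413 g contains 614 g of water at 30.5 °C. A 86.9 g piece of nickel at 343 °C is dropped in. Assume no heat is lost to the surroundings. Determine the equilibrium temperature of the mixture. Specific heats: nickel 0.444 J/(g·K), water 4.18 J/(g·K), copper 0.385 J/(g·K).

T_f ≈ 34.9 °C

Let T be the final temperature. ΣQ_i = 0:
86.9×0.444×(T − 343) + 614×4.18×(T − 30.5) + 413×0.385×(T − 30.5) = 0
2764.1 T = 96363
T = 96363 / 2764.1 = 34.9 °C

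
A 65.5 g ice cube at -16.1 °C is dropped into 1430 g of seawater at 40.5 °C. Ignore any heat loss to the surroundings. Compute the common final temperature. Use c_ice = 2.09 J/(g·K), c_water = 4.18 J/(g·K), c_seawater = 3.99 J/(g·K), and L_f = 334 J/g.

Energy balance with sensible and latent terms:
ice -16.1→0 °C: 65.5×2.09×16.1 = 2204
  latent heat to melt: 65.5×334 = 21877
  meltwater 0→T: 65.5×4.18×T = 273.79 T
  seawater: 5705.7(T − 40.5)
5979.5 T = 231081 − 24081 = 207000
T ≈ 34.62 °C — above 0 °C, consistent with complete melting.

T_f ≈ 34.6 °C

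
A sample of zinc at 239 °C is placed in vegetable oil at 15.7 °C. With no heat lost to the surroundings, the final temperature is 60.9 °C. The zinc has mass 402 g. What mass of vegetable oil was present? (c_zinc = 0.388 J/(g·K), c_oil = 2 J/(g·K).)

Setting the total heat transfer to zero:
402×0.388×(60.9 − 239) + m×2×(60.9 − 15.7) = 0
90.4 m = 27779
m = 27779/90.4 ≈ 307.3 g

m ≈ 307 g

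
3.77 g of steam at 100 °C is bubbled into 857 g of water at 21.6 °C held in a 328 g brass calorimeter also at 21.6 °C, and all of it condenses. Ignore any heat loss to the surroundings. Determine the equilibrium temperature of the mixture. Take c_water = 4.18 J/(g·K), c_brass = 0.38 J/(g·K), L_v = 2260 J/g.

Conservation of energy gives ΣQ = 0:
steam→water at 100 °C releases m L_v = 3.77×2260 = 8520.2
  condensate cools 100→T: 3.77×4.18×(T − 100) = 15.76(T − 100)
  water warms: 857×4.18×(T − 21.6) = 3582.3(T − 21.6)
  cup: 124.64(T − 21.6)
3722.7 T = 8520.2 + 1575.9 + 80069 = 90165
T ≈ 24.22 °C (< 100 °C, so full condensation is consistent).

T_f ≈ 24.2 °C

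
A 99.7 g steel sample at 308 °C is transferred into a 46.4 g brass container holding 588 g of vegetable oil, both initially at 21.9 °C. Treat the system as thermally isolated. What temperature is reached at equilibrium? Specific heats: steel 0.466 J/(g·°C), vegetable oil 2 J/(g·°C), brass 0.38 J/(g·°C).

Conservation of energy gives ΣQ = 0:
99.7*0.466*(T − 308) + 588*2*(T − 21.9) + 46.4*0.38*(T − 21.9) = 0
46.46(T − 308) + 1176(T − 21.9) + 17.63(T − 21.9) = 0
1240.1 T = 40450
T = 40450 / 1240.1 = 32.6 °C

T_f ≈ 32.6 °C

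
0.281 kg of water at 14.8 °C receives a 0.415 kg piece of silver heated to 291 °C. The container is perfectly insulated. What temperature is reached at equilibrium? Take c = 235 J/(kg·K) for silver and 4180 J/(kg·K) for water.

T_f ≈ 36.0 °C

Let T be the final temperature. ΣQ_i = 0:
0.415·235·(T − 291) + 0.281·4180·(T − 14.8) = 0
97.52(T − 291) + 1174.6(T − 14.8) = 0
1272.1 T = 45764
T = 45764 / 1272.1 = 36 °C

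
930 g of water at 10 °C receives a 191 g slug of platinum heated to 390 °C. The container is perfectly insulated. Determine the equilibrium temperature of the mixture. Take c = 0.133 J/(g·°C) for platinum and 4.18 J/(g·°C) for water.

T_f ≈ 12.5 °C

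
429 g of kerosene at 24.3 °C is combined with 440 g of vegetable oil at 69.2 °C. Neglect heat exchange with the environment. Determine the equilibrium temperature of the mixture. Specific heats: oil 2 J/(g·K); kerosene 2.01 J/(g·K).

T_f ≈ 47.0 °C

Heat gained plus heat lost sum to zero:
440*2*(T − 69.2) + 429*2.01*(T − 24.3) = 0
880(T − 69.2) + 862.29(T − 24.3) = 0
(880 + 862.29) T = 880*69.2 + 862.29*24.3
T = 81850 / 1742.3 = 47 °C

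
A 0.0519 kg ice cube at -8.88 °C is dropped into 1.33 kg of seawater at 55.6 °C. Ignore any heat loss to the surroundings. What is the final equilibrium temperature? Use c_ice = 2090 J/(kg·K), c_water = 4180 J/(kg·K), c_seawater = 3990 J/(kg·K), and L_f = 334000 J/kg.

T_f ≈ 50.1 °C

Net heat exchanged in the isolated system is zero:
ice -8.88→0 °C: 0.0519×2090×8.88 = 963.22; fusion: m_ice L_f = 0.0519×334000 = 17335; warm the meltwater: 216.94 T; seawater cools: 1.33×3990×(T − 55.6) = 5306.7(T − 55.6)
5523.6 T = 295053 − 18298 = 276755
T ≈ 50.10 °C — above 0 °C, consistent with complete melting.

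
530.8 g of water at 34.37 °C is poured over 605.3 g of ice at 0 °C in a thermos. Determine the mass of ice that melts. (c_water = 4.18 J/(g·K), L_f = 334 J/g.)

Water can give up m c ΔT = 530.8·4.18·34.37 = 76258 J before reaching 0 °C.
Fully melting the ice requires m_ice L_f = 605.3·334 = 202170 J.
76258 J < 202170 J, so only part of the ice melts and the system sits at 0 °C.
m_melt = 76258 / L_f = 228.3 g.

m_melted ≈ 228 g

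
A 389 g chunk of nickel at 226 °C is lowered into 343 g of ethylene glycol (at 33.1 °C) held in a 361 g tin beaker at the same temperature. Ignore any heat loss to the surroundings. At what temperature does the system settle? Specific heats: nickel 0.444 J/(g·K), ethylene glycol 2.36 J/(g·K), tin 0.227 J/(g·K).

T_f ≈ 64.4 °C

Conservation of energy gives ΣQ = 0:
389×0.444×(T − 226) + 343×2.36×(T − 33.1) + 361×0.227×(T − 33.1) = 0
172.72(T − 226) + 809.48(T − 33.1) + 81.95(T − 33.1) = 0
1064.1 T = 68540
T = 68540 / 1064.1 = 64.4 °C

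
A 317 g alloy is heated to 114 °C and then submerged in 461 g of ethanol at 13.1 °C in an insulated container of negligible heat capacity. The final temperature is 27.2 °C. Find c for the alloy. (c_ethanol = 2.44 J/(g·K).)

c ≈ 0.576 J/(g·K)

Setting the total heat transfer to zero:
317×c×(27.2 − 114) + 461×2.44×(27.2 − 13.1) = 0
-27516 c = -15860
c = -15860/-27516 ≈ 0.5764 J/(g·K)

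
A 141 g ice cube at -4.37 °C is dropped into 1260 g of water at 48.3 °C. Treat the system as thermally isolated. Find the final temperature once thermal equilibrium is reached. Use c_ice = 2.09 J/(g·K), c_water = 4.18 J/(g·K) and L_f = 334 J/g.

Taking heat into each body as positive, Σ m c ΔT = 0:
warm ice to 0 °C: 141×2.09×(0 − (-4.37)) = 1287.8; fusion: m_ice L_f = 141×334 = 47094; meltwater 0→T: 141×4.18×T = 589.38 T; water: 5266.8(T − 48.3)
5856.2 T = 254386 − 48382 = 206005
T ≈ 35.18 °C (positive, so assuming full melt was valid).

T_f ≈ 35.2 °C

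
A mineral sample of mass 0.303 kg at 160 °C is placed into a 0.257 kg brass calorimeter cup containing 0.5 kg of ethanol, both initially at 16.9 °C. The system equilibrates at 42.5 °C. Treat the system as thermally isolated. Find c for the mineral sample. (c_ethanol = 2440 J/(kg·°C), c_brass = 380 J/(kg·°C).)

Taking heat into each body as positive, Σ m c ΔT = 0:
0.303×c×(42.5 − 160) + 0.5×2440×(42.5 − 16.9) + 0.257×380×(42.5 − 16.9) = 0
-35.6 c = -33732
c = -33732/-35.6 ≈ 947.5 J/(kg·°C)

c ≈ 947 J/(kg·°C)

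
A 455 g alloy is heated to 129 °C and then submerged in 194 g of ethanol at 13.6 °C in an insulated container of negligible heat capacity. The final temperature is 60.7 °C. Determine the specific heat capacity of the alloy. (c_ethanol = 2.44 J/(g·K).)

Energy conservation, ΣQ = 0:
455·c·(60.7 − 129) + 194·2.44·(60.7 − 13.6) = 0
-31076 c = -22295
c = -22295/-31076 ≈ 0.7174 J/(g·K)

c ≈ 0.717 J/(g·K)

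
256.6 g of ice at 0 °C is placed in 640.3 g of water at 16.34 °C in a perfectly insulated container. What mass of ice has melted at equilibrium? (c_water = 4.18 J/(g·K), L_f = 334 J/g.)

m_melted ≈ 131 g

Cooling the water to 0 °C releases 640.3·4.18·16.34 = 43733 J.
Fully melting the ice requires m_ice L_f = 256.6·334 = 85704 J.
43733 J < 85704 J, so only part of the ice melts and the system sits at 0 °C.
m_melt = 43733 / L_f = 130.9 g.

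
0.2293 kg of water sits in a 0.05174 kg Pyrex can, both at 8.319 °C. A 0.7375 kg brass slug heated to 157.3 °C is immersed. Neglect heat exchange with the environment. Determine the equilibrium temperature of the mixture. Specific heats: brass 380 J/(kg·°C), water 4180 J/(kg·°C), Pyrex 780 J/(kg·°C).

T_f ≈ 41.0 °C

T_f = Σ m_i c_i T_i / Σ m_i c_i:
T_f = (280.25*157.3 + 958.47*8.319 + 40.36*8.319) / (280.25 + 958.47 + 40.36)
    = 52393 / 1279.1 ≈ 40.96 °C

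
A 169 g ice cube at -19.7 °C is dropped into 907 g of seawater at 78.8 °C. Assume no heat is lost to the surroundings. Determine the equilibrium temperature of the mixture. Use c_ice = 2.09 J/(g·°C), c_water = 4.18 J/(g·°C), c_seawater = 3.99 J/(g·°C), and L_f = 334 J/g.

T_f ≈ 51.3 °C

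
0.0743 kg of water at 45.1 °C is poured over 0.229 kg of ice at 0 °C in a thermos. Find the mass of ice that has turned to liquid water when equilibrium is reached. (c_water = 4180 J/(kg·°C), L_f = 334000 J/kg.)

m_melted ≈ 0.0419 kg

Water can give up m c ΔT = 0.0743×4180×45.1 = 14007 J before reaching 0 °C.
Melting all 0.229 kg of ice would need 0.229×334000 = 76486 J.
14007 J < 76486 J, so only part of the ice melts and the system sits at 0 °C.
Mass melted = 14007/334000 ≈ 0.04194 kg.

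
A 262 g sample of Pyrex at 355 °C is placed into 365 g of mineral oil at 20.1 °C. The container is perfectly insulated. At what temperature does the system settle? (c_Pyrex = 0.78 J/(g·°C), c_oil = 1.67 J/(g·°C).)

T_f ≈ 104.2 °C

Heat lost by the Pyrex equals heat gained by the oil:
262×0.78×(355 − T) = 365×1.67×(T − 20.1)
204.36(355 − T) = 609.55(T − 20.1)
813.91 T = 84800  ⇒  T ≈ 104.19 °C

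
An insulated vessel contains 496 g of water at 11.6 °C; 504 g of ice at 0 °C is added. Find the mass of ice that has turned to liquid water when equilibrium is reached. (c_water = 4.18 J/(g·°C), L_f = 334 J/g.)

Heat available from the water dropping to 0 °C: 496×4.18×11.6 = 24050 J.
Fully melting the ice requires m_ice L_f = 504×334 = 168336 J.
That's not enough to melt it all — equilibrium is at 0 °C with ice remaining.
m_melt = 24050 / L_f = 72.01 g.

m_melted ≈ 72 g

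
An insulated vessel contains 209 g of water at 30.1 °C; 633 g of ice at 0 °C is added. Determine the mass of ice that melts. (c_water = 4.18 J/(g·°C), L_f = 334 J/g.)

m_melted ≈ 78.7 g

Water can give up m c ΔT = 209·4.18·30.1 = 26296 J before reaching 0 °C.
Fully melting the ice requires m_ice L_f = 633·334 = 211422 J.
Since 26296 < 211422 J, not all the ice melts; equilibrium is at 0 °C.
m_melt = 26296 / L_f = 78.73 g.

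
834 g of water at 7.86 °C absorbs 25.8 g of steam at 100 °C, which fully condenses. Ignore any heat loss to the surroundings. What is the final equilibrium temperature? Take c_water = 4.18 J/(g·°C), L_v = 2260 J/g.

Energy balance with sensible and latent terms:
steam→water at 100 °C releases m L_v = 25.8×2260 = 58308; condensed water 100 °C→T: 107.84(T − 100); original water: 3486.1(T − 7.86)
3594 T = 58308 + 10784 + 27401 = 96493
T ≈ 26.85 °C (< 100 °C, so full condensation is consistent).

T_f ≈ 26.8 °C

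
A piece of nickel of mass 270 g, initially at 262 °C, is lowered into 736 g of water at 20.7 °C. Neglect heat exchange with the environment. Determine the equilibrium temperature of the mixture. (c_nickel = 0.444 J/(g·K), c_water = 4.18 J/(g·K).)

T_f ≈ 29.7 °C

Taking heat into each body as positive, Σ m c ΔT = 0:
270*0.444*(T − 262) + 736*4.18*(T − 20.7) = 0
119.88(T − 262) + 3076.5(T − 20.7) = 0
3196.4 T = 95092
T = 95092 / 3196.4 = 29.7 °C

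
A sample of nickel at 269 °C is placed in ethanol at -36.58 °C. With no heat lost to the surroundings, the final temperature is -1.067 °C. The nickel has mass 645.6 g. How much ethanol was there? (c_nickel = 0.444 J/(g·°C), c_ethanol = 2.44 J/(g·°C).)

m ≈ 893 g

Net heat exchanged in the isolated system is zero:
645.6×0.444×(-1.067 − 269) + m×2.44×(-1.067 − (-36.58)) = 0
86.65 m = 77414
m = 77414/86.65 ≈ 893.4 g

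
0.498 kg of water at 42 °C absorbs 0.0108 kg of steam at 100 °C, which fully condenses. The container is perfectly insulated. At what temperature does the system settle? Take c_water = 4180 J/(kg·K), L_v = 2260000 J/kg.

T_f ≈ 54.7 °C

Energy conservation, ΣQ = 0:
steam→water at 100 °C releases m L_v = 0.0108×2260000 = 24408; condensate cools 100→T: 0.0108×4180×(T − 100) = 45.14(T − 100); original water: 2081.6(T − 42)
2126.8 T = 24408 + 4514.4 + 87429 = 116351
T ≈ 54.71 °C — below 100 °C, confirming all the steam condensed.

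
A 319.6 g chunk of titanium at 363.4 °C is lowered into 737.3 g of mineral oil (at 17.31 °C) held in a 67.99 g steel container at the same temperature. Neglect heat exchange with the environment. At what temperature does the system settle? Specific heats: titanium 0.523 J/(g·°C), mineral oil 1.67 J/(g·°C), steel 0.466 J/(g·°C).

T_f ≈ 57.8 °C

Net heat exchanged in the isolated system is zero:
319.6·0.523·(T − 363.4) + 737.3·1.67·(T − 17.31) + 67.99·0.466·(T − 17.31) = 0
167.15(T − 363.4) + 1231.3(T − 17.31) + 31.68(T − 17.31) = 0
1430.1 T = 82605
T = 82605/1430.1 ≈ 57.76 °C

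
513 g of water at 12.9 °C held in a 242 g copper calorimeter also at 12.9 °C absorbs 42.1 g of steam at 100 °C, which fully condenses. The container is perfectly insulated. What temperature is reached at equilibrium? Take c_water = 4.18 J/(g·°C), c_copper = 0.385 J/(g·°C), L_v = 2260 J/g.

T_f ≈ 58.7 °C

Heat gained plus heat lost sum to zero:
condense steam: −42.1·2260 = −95146; condensed water 100 °C→T: 175.98(T − 100); water warms: 513·4.18·(T − 12.9) = 2144.3(T − 12.9); cup: 93.17(T − 12.9)
2413.5 T = 95146 + 17598 + 28864 = 141608
T ≈ 58.67 °C — below 100 °C, confirming all the steam condensed.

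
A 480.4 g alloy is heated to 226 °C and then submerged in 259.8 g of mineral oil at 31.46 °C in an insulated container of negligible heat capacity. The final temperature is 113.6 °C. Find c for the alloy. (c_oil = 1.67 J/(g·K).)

c ≈ 0.66 J/(g·K)

Net heat exchanged in the isolated system is zero:
480.4·c·(113.6 − 226) + 259.8·1.67·(113.6 − 31.46) = 0
-53997 c = -35638
c = -35638/-53997 ≈ 0.66 J/(g·K)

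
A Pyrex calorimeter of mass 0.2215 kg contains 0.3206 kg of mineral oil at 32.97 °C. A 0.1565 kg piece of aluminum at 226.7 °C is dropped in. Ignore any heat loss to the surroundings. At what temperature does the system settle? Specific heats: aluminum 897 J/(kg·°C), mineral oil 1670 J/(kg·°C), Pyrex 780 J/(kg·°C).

T_f ≈ 65.0 °C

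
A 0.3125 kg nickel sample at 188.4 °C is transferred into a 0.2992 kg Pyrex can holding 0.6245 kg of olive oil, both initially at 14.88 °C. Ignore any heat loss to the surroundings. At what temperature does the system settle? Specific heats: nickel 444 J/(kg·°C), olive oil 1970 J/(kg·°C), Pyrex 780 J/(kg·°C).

Conservation of energy gives ΣQ = 0:
0.3125×444×(T − 188.4) + 0.6245×1970×(T − 14.88) + 0.2992×780×(T − 14.88) = 0
(138.75 + 1230.3 + 233.38) T = 138.75×188.4 + 1230.3×14.88 + 233.38×14.88
T = 47919/1602.4 ≈ 29.90 °C

T_f ≈ 29.9 °C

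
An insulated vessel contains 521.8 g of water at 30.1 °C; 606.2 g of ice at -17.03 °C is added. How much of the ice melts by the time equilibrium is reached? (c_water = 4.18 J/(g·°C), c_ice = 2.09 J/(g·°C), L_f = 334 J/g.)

m_melted ≈ 132 g

Water can give up m c ΔT = 521.8·4.18·30.1 = 65652 J before reaching 0 °C.
Of that, 606.2·2.09·17.03 = 21576 J goes to bring the ice to 0 °C, leaving 44076 J.
To melt every bit of ice: 606.2·334 = 202471 J.
44076 J < 202471 J, so only part of the ice melts and the system sits at 0 °C.
m_melted·334 = 44076  ⇒  m_melted ≈ 132 g.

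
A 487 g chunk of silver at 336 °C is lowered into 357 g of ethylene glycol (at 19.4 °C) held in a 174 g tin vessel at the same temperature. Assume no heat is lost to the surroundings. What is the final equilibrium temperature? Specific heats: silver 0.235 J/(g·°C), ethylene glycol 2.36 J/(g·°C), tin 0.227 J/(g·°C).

T_f ≈ 55.8 °C

Taking heat into each body as positive, Σ m c ΔT = 0:
487·0.235·(T − 336) + 357·2.36·(T − 19.4) + 174·0.227·(T − 19.4) = 0
114.44(T − 336) + 842.52(T − 19.4) + 39.5(T − 19.4) = 0
996.46 T = 55565
T = 55565 / 996.46 = 55.8 °C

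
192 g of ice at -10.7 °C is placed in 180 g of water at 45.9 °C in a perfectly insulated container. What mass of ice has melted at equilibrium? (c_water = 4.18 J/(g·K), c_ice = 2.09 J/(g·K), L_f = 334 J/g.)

m_melted ≈ 90.5 g

Cooling the water to 0 °C releases 180×4.18×45.9 = 34535 J.
Of that, 192×2.09×10.7 = 4293.7 J goes to bring the ice to 0 °C, leaving 30241 J.
Melting all 192 g of ice would need 192×334 = 64128 J.
That's not enough to melt it all — equilibrium is at 0 °C with ice remaining.
m_melted×334 = 30241  ⇒  m_melted ≈ 90.54 g.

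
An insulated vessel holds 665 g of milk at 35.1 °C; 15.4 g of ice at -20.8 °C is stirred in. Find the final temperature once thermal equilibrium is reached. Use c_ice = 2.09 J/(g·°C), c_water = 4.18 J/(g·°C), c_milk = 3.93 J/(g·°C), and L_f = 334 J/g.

Net heat exchanged in the isolated system is zero:
warm ice to 0 °C: 15.4·2.09·(0 − (-20.8)) = 669.47; melt ice: 15.4·334 = 5143.6; meltwater 0→T: 15.4·4.18·T = 64.37 T; milk: 2613.5(T − 35.1)
2677.8 T = 91732 − 5813.1 = 85919
T ≈ 32.09 °C (positive, so assuming full melt was valid).

T_f ≈ 32.1 °C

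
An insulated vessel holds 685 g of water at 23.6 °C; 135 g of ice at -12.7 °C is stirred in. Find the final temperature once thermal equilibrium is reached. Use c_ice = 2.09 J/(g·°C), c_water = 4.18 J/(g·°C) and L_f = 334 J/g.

Energy balance with sensible and latent terms:
warm ice to 0 °C: 135·2.09·(0 − (-12.7)) = 3583.3
  latent heat to melt: 135·334 = 45090
  warm the meltwater: 564.3 T
  water cools: 685·4.18·(T − 23.6) = 2863.3(T − 23.6)
3427.6 T = 67574 − 48673 = 18901
T ≈ 5.51 °C — above 0 °C, consistent with complete melting.

T_f ≈ 5.5 °C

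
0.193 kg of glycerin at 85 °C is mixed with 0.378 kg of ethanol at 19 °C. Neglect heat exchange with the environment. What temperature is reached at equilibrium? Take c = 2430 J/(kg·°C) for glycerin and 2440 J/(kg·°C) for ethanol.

T_f ≈ 41.2 °C

Energy conservation, ΣQ = 0:
0.193*2430*(T − 85) + 0.378*2440*(T − 19) = 0
(468.99 + 922.32) T = 468.99*85 + 922.32*19
T ≈ 41.25 °C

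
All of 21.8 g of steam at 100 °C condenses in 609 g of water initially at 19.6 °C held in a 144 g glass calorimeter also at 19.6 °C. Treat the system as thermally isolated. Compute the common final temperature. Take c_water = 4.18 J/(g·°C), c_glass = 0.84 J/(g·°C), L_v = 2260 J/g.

T_f ≈ 40.1 °C

Energy balance with sensible and latent terms:
latent heat released on condensation: 21.8×2260 = 49268
  condensate cools 100→T: 21.8×4.18×(T − 100) = 91.12(T − 100)
  water warms: 609×4.18×(T − 19.6) = 2545.6(T − 19.6)
  glass cup: 144×0.84×(T − 19.6) = 120.96(T − 19.6)
2757.7 T = 49268 + 9112.4 + 52265 = 110645
T ≈ 40.12 °C (< 100 °C, so full condensation is consistent).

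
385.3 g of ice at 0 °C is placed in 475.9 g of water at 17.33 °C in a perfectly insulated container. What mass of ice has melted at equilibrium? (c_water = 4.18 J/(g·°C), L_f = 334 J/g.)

m_melted ≈ 103 g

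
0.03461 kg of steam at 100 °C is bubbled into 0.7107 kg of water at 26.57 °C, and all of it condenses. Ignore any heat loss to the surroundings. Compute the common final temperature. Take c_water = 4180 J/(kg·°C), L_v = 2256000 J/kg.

Conservation of energy gives ΣQ = 0:
latent heat released on condensation: 0.03461×2256000 = 78080
  condensate cools 100→T: 0.03461×4180×(T − 100) = 144.67(T − 100)
  original water: 2970.7(T − 26.57)
3115.4 T = 78080 + 14467 + 78932 = 171479
T ≈ 55.04 °C — below 100 °C, confirming all the steam condensed.

T_f ≈ 55.0 °C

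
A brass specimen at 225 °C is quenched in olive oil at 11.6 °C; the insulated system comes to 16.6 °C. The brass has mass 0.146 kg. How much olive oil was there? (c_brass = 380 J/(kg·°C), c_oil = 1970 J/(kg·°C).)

Heat lost by the brass = heat gained by the oil:
0.146×380×(225 − 16.6) = m×1970×(16.6 − 11.6)
9850 m = 11562  ⇒  m ≈ 1.174 kg

m ≈ 1.17 kg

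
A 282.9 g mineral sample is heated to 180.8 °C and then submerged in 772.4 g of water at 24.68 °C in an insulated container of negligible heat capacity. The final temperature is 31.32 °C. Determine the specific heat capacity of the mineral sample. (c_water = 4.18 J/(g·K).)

c ≈ 0.507 J/(g·K)

Conservation of energy gives ΣQ = 0:
282.9×c×(31.32 − 180.8) + 772.4×4.18×(31.32 − 24.68) = 0
-42288 c = -21438
c = -21438/-42288 ≈ 0.507 J/(g·K)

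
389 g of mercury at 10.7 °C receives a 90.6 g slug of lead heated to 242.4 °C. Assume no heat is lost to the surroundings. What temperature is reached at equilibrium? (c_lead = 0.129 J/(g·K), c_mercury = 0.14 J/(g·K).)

T_f ≈ 51.6 °C

|Q_lead| = |Q_mercury|:
90.6·0.129·(242.4 − T) = 389·0.14·(T − 10.7)
11.69(242.4 − T) = 54.46(T − 10.7)
66.15 T = 3415.7  ⇒  T ≈ 51.64 °C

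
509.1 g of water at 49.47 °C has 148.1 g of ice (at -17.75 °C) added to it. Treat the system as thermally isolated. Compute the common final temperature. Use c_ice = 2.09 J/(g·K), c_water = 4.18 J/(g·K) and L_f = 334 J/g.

T_f ≈ 18.3 °C

Heat gained plus heat lost sum to zero:
ice -17.75→0 °C: 148.1·2.09·17.75 = 5494.1; fusion: m_ice L_f = 148.1·334 = 49465; warm the meltwater: 619.06 T; water: 2128(T − 49.47)
2747.1 T = 105274 − 54960 = 50315
T ≈ 18.32 °C — above 0 °C, consistent with complete melting.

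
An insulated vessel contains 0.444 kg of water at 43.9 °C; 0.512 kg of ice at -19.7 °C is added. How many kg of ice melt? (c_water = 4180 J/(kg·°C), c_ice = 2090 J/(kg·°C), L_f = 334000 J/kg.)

m_melted ≈ 0.181 kg

Water can give up m c ΔT = 0.444×4180×43.9 = 81475 J before reaching 0 °C.
Warming the ice to 0 °C takes 0.512×2090×19.7 = 21081 J, leaving 60394 J for melting.
Fully melting the ice requires m_ice L_f = 0.512×334000 = 171008 J.
Since 60394 < 171008 J, not all the ice melts; equilibrium is at 0 °C.
m_melt = 60394 / L_f = 0.1808 kg.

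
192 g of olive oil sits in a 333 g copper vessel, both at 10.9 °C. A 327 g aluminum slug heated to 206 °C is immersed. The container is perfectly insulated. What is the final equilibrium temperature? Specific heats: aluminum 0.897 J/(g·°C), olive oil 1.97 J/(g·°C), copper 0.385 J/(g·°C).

Heat gained plus heat lost sum to zero:
327·0.897·(T − 206) + 192·1.97·(T − 10.9) + 333·0.385·(T − 10.9) = 0
293.32(T − 206) + 378.24(T − 10.9) + 128.21(T − 10.9) = 0
799.76 T = 65944
T = 65944/799.76 ≈ 82.45 °C

T_f ≈ 82.5 °C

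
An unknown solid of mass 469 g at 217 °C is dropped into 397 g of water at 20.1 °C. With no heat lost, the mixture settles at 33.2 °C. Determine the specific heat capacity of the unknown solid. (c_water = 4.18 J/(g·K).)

Heat gained plus heat lost sum to zero:
469·c·(33.2 − 217) + 397·4.18·(33.2 − 20.1) = 0
-86202 c = -21739
c = -21739/-86202 ≈ 0.2522 J/(g·K)

c ≈ 0.252 J/(g·K)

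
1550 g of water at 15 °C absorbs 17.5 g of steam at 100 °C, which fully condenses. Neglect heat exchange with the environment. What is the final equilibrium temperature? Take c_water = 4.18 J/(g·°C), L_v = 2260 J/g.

Taking heat into each body as positive, Σ m c ΔT = 0:
latent heat released on condensation: 17.5·2260 = 39550
  condensate cools 100→T: 17.5·4.18·(T − 100) = 73.15(T − 100)
  water warms: 1550·4.18·(T − 15) = 6479(T − 15)
6552.1 T = 39550 + 7315 + 97185 = 144050
T ≈ 21.99 °C — below 100 °C, confirming all the steam condensed.

T_f ≈ 22.0 °C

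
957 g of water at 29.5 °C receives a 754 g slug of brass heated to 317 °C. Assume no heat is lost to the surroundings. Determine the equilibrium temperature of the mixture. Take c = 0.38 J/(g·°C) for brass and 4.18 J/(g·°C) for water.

Let T be the final temperature. ΣQ_i = 0:
754*0.38*(T − 317) + 957*4.18*(T − 29.5) = 0
286.52(T − 317) + 4000.3(T − 29.5) = 0
4286.8 T = 208835
T = 208835 / 4286.8 = 48.7 °C

T_f ≈ 48.7 °C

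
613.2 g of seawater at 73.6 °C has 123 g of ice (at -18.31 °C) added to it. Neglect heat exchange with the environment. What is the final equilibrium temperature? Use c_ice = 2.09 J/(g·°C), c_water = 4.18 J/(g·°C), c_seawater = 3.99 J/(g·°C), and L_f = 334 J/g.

T_f ≈ 45.4 °C

Setting the total heat transfer to zero:
warm ice to 0 °C: 123·2.09·(0 − (-18.31)) = 4707
  latent heat to melt: 123·334 = 41082
  meltwater 0→T: 123·4.18·T = 514.14 T
  seawater: 2446.7(T − 73.6)
2960.8 T = 180075 − 45789 = 134286
T ≈ 45.35 °C. Since T > 0 °C, the all-ice-melts assumption holds.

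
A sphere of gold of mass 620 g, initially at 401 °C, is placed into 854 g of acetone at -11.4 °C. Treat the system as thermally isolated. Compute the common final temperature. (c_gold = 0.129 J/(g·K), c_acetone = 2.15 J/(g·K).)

T_f ≈ 5.8 °C

Let T be the final temperature. ΣQ_i = 0:
620×0.129×(T − 401) + 854×2.15×(T − (-11.4)) = 0
79.98(T − 401) + 1836.1(T − (-11.4)) = 0
1916.1 T = 11140
T = 11140 / 1916.1 = 5.81 °C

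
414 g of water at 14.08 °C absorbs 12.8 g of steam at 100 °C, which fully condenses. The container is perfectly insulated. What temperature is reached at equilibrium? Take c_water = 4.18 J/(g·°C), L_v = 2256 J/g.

Net heat exchanged in the isolated system is zero:
steam→water at 100 °C releases m L_v = 12.8×2256 = 28877
  condensate cools 100→T: 12.8×4.18×(T − 100) = 53.5(T − 100)
  original water: 1730.5(T − 14.08)
1784 T = 28877 + 5350.4 + 24366 = 58593
T ≈ 32.84 °C — below 100 °C, confirming all the steam condensed.

T_f ≈ 32.8 °C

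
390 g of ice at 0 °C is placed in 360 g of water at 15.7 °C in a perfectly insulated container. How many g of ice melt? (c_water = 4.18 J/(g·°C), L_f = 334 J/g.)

Water can give up m c ΔT = 360·4.18·15.7 = 23625 J before reaching 0 °C.
Melting all 390 g of ice would need 390·334 = 130260 J.
That's not enough to melt it all — equilibrium is at 0 °C with ice remaining.
m_melt = 23625 / L_f = 70.73 g.

m_melted ≈ 70.7 g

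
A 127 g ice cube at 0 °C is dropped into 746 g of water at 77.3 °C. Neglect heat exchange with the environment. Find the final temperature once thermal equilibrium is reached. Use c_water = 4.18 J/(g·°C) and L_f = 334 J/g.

T_f ≈ 54.4 °C

Let T be the final temperature. ΣQ_i = 0:
latent heat to melt: 127×334 = 42418
  meltwater 0→T: 127×4.18×T = 530.86 T
  water: 3118.3(T − 77.3)
3649.1 T = 241043 − 42418 = 198625
T ≈ 54.43 °C — above 0 °C, consistent with complete melting.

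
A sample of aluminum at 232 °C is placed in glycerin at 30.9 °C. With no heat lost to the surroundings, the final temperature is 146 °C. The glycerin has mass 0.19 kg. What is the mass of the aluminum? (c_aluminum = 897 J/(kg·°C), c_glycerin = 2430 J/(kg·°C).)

m ≈ 0.689 kg

|Q_aluminum| = |Q_glycerin|:
m×897×(232 − 146) = 0.19×2430×(146 − 30.9)
77142 m = 53142  ⇒  m ≈ 0.6889 kg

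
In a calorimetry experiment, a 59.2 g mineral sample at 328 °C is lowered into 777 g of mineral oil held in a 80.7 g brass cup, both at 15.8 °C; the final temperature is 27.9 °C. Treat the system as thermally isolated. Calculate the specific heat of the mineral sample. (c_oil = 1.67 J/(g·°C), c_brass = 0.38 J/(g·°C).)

c ≈ 0.905 J/(g·°C)

Conservation of energy gives ΣQ = 0:
59.2×c×(27.9 − 328) + 777×1.67×(27.9 − 15.8) + 80.7×0.38×(27.9 − 15.8) = 0
-17766 c = -16072
c = -16072/-17766 ≈ 0.9046 J/(g·°C)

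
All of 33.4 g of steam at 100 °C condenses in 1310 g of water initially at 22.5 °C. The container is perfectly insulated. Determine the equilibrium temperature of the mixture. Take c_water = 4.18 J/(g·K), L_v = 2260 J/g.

Energy conservation, ΣQ = 0:
latent heat released on condensation: 33.4×2260 = 75484; condensate cools 100→T: 33.4×4.18×(T − 100) = 139.61(T − 100); water warms: 1310×4.18×(T − 22.5) = 5475.8(T − 22.5)
5615.4 T = 75484 + 13961 + 123205 = 212651
T ≈ 37.87 °C (< 100 °C, so full condensation is consistent).

T_f ≈ 37.9 °C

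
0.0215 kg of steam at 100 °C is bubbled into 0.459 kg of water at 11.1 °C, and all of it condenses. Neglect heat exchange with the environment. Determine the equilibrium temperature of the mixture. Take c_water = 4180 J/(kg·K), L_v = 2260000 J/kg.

Energy conservation, ΣQ = 0:
latent heat released on condensation: 0.0215×2260000 = 48590
  condensate cools 100→T: 0.0215×4180×(T − 100) = 89.87(T − 100)
  original water: 1918.6(T − 11.1)
2008.5 T = 48590 + 8987 + 21297 = 78874
T ≈ 39.27 °C, under the boiling point, so the assumption holds.

T_f ≈ 39.3 °C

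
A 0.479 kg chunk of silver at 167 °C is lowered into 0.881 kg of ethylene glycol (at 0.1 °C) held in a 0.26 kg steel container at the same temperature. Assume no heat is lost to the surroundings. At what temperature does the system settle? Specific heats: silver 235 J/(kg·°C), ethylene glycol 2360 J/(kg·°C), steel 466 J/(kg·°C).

Let T be the final temperature. ΣQ_i = 0:
0.479·235·(T − 167) + 0.881·2360·(T − 0.1) + 0.26·466·(T − 0.1) = 0
112.56(T − 167) + 2079.2(T − 0.1) + 121.16(T − 0.1) = 0
2312.9 T = 19018
T = 19018/2312.9 ≈ 8.22 °C

T_f ≈ 8.2 °C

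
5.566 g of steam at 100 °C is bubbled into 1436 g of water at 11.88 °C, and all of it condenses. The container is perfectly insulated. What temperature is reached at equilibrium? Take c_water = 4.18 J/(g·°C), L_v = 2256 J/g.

T_f ≈ 14.3 °C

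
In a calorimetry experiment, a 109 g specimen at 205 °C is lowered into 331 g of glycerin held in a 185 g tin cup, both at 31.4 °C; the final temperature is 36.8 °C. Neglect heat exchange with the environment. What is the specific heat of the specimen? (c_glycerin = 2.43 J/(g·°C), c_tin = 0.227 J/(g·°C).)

Setting the total heat transfer to zero:
109·c·(36.8 − 205) + 331·2.43·(36.8 − 31.4) + 185·0.227·(36.8 − 31.4) = 0
-18334 c = -4570.2
c = -4570.2/-18334 ≈ 0.2493 J/(g·°C)

c ≈ 0.249 J/(g·°C)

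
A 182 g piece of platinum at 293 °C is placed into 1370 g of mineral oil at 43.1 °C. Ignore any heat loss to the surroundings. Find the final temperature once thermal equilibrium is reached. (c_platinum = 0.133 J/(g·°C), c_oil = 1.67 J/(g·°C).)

Energy conservation, ΣQ = 0:
182*0.133*(T − 293) + 1370*1.67*(T − 43.1) = 0
2312.1 T = 105701
T = 105701 / 2312.1 = 45.7 °C

T_f ≈ 45.7 °C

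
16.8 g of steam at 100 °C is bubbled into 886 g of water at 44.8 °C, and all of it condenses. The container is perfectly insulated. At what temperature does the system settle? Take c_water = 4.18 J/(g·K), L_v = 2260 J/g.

T_f ≈ 55.9 °C

Let T be the final temperature. ΣQ_i = 0:
steam→water at 100 °C releases m L_v = 16.8·2260 = 37968
  condensate cools 100→T: 16.8·4.18·(T − 100) = 70.22(T − 100)
  water warms: 886·4.18·(T − 44.8) = 3703.5(T − 44.8)
3773.7 T = 37968 + 7022.4 + 165916 = 210906
T ≈ 55.89 °C, under the boiling point, so the assumption holds.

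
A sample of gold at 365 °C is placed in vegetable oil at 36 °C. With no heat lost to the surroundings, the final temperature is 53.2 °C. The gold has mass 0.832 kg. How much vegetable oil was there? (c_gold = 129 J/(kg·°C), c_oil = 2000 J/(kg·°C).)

m ≈ 0.973 kg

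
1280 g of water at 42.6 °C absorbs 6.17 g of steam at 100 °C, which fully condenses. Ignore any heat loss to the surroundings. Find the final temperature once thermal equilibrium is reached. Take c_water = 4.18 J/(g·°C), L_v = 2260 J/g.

T_f ≈ 45.5 °C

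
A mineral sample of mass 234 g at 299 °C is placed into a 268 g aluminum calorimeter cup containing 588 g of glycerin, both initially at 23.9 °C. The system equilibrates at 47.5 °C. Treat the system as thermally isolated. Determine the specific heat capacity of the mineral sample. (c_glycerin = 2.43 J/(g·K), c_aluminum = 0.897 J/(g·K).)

Energy conservation, ΣQ = 0:
234·c·(47.5 − 299) + 588·2.43·(47.5 − 23.9) + 268·0.897·(47.5 − 23.9) = 0
-58851 c = -39394
c = -39394/-58851 ≈ 0.6694 J/(g·K)

c ≈ 0.669 J/(g·K)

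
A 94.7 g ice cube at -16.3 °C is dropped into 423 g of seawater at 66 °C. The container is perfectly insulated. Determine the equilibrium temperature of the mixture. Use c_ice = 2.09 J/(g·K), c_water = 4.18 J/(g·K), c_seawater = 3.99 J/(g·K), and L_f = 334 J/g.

Conservation of energy gives ΣQ = 0:
warm ice to 0 °C: 94.7·2.09·(0 − (-16.3)) = 3226.1
  latent heat to melt: 94.7·334 = 31630
  warm the meltwater: 395.85 T
  seawater cools: 423·3.99·(T − 66) = 1687.8(T − 66)
2083.6 T = 111393 − 34856 = 76537
T ≈ 36.73 °C (positive, so assuming full melt was valid).

T_f ≈ 36.7 °C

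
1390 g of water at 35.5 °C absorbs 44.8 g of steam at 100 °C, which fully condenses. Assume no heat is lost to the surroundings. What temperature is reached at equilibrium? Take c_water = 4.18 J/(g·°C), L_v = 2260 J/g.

T_f ≈ 54.4 °C

Heat gained plus heat lost sum to zero:
steam→water at 100 °C releases m L_v = 44.8·2260 = 101248
  condensed water 100 °C→T: 187.26(T − 100)
  water warms: 1390·4.18·(T − 35.5) = 5810.2(T − 35.5)
5997.5 T = 101248 + 18726 + 206262 = 326236
T ≈ 54.40 °C — below 100 °C, confirming all the steam condensed.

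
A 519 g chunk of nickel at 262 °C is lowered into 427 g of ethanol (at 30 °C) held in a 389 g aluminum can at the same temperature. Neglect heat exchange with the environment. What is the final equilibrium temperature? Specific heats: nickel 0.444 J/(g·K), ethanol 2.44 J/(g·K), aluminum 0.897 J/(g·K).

T_f is the heat-capacity-weighted average of the initial temperatures:
T_f = (230.44·262 + 1041.9·30 + 348.93·30) / (230.44 + 1041.9 + 348.93)
    = 102099 / 1621.2 ≈ 62.98 °C

T_f ≈ 63.0 °C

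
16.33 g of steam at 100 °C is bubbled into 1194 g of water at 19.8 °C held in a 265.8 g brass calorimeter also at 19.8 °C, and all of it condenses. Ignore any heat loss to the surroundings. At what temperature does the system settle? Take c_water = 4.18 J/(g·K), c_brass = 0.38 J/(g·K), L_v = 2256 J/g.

Let T be the final temperature. ΣQ_i = 0:
steam→water at 100 °C releases m L_v = 16.33·2256 = 36840; condensate cools 100→T: 16.33·4.18·(T − 100) = 68.26(T − 100); original water: 4990.9(T − 19.8); cup: 101(T − 19.8)
5160.2 T = 36840 + 6825.9 + 100820 = 144487
T ≈ 28.00 °C — below 100 °C, confirming all the steam condensed.

T_f ≈ 28.0 °C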